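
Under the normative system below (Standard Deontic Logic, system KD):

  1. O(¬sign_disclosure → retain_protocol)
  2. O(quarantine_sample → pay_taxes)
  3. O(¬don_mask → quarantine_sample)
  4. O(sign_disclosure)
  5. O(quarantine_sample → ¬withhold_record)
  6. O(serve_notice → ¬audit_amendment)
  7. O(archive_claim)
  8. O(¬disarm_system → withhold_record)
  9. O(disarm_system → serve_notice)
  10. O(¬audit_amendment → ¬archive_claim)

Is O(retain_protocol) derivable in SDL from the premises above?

Premise 1 is O(¬sign_disclosure → retain_protocol), but O(¬sign_disclosure) is not derivable from the premises, so it does not yield O(retain_protocol).
No other premise forces O(retain_protocol). An ideal world satisfying every premise can still have retain_protocol false, so O(retain_protocol) is not derivable.

No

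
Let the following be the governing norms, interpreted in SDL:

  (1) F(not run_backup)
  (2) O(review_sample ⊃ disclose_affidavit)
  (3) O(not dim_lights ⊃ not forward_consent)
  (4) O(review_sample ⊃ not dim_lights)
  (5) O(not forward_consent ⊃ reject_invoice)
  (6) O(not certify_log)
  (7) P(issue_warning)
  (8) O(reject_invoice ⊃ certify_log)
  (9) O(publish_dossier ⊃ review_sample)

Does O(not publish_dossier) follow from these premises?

Yes

Premise 6 states O(not certify_log) outright.
Premise 8, O(reject_invoice ⊃ certify_log), contraposes to O(not certify_log ⊃ not reject_invoice); with O(not certify_log) we get O(not reject_invoice).
Premise 5, O(not forward_consent ⊃ reject_invoice), contraposes to O(not reject_invoice ⊃ forward_consent); with O(not reject_invoice) we get O(forward_consent).
The contrapositive of premise 3 (O(not dim_lights ⊃ not forward_consent)) is O(forward_consent ⊃ dim_lights), and O(forward_consent) is already established, so O(dim_lights).
Premise 4 is O(review_sample ⊃ not dim_lights); contrapositively O(dim_lights ⊃ not review_sample). Since O(dim_lights) holds, K gives O(not review_sample).
Premise 9, O(publish_dossier ⊃ review_sample), contraposes to O(not review_sample ⊃ not publish_dossier); with O(not review_sample) we get O(not publish_dossier).
Premises 1, 2, 7 do not contribute to this derivation.
So O(not publish_dossier) follows.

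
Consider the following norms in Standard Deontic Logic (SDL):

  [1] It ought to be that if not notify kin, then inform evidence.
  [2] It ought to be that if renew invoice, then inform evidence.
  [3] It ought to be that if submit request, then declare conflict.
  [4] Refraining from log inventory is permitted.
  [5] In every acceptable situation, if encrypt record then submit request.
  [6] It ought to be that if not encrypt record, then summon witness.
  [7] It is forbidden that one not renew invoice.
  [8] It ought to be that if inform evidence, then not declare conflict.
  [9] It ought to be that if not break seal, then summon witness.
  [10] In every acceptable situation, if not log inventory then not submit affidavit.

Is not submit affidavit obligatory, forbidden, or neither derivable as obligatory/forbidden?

Premise 10 is O(¬log_inventory → ¬submit_affidavit), but O(¬log_inventory) is not derivable from the premises (the permission P(¬log_inventory) asserts only ¬O(log_inventory), not O(¬log_inventory)), so it does not yield O(¬submit_affidavit).
No premise or chain of K-axiom applications forces O(¬submit_affidavit), and none forces O(submit_affidavit). So ¬submit_affidavit is neither obligatory nor forbidden under these norms.

Neither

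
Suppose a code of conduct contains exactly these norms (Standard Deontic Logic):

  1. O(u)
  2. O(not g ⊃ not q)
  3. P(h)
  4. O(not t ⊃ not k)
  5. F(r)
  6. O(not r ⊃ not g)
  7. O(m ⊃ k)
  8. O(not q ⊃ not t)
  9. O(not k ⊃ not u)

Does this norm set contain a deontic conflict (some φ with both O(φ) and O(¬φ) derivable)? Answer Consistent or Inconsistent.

Inconsistent

Premise 1 states O(u) outright.
Premise 9, O(not k ⊃ not u), contraposes to O(u ⊃ k); with O(u) we get O(k).
Premise 4 is O(not t ⊃ not k); contrapositively O(k ⊃ t). Since O(k) holds, K gives O(t).
Premise 8, O(not q ⊃ not t), contraposes to O(t ⊃ q); with O(t) we get O(q).
Premise 2 is O(not g ⊃ not q); contrapositively O(q ⊃ g). Since O(q) holds, K gives O(g).
Premise 6, O(not r ⊃ not g), contraposes to O(g ⊃ r); with O(g) we get O(r).
But premise 5, F(r), means O(not r).
We now have both O(r) and O(not r) — r is simultaneously obligatory and forbidden, violating the D-axiom.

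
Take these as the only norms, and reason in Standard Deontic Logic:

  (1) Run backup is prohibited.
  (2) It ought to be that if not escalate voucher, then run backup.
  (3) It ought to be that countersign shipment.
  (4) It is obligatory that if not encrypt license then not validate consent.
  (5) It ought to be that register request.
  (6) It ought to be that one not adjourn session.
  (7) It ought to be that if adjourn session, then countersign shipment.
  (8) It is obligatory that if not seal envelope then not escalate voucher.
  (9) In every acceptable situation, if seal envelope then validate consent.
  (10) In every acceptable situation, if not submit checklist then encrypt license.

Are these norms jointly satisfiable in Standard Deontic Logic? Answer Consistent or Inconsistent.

Consistent

Premise 7 is O(adjourn_session → countersign_shipment); even if O(countersign_shipment) held, inferring O(adjourn_session) would be affirming the consequent — invalid.
So O(adjourn_session) is not derivable, and the apparent clash with O(¬adjourn_session) does not arise.
A world satisfying every obligation exists (e.g. adjourn_session=false, countersign_shipment=true, encrypt_license=true, escalate_voucher=true, register_request=true, run_backup=false, seal_envelope=true, submit_checklist=false, validate_consent=true); no atom is both obligatory and forbidden, so the set is consistent.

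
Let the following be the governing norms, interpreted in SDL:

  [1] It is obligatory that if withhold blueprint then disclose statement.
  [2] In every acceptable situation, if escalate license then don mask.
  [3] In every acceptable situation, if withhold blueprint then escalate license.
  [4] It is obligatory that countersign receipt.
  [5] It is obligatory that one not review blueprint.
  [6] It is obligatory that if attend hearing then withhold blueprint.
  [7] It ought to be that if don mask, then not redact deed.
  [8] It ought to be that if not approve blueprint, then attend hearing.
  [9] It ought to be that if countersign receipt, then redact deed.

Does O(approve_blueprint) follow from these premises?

From premise 4 we have O(countersign_receipt).
With premise 9, O(countersign_receipt → redact_deed), the K-axiom yields O(redact_deed).
Premise 7, O(don_mask → ¬redact_deed), contraposes to O(redact_deed → ¬don_mask); with O(redact_deed) we get O(¬don_mask).
The contrapositive of premise 2 (O(escalate_license → don_mask)) is O(¬don_mask → ¬escalate_license), and O(¬don_mask) is already established, so O(¬escalate_license).
The contrapositive of premise 3 (O(withhold_blueprint → escalate_license)) is O(¬escalate_license → ¬withhold_blueprint), and O(¬escalate_license) is already established, so O(¬withhold_blueprint).
The contrapositive of premise 6 (O(attend_hearing → withhold_blueprint)) is O(¬withhold_blueprint → ¬attend_hearing), and O(¬withhold_blueprint) is already established, so O(¬attend_hearing).
Premise 8, O(¬approve_blueprint → attend_hearing), contraposes to O(¬attend_hearing → approve_blueprint); with O(¬attend_hearing) we get O(approve_blueprint).
Premises 1, 5 do not contribute to this derivation.
So O(approve_blueprint) follows.

Yes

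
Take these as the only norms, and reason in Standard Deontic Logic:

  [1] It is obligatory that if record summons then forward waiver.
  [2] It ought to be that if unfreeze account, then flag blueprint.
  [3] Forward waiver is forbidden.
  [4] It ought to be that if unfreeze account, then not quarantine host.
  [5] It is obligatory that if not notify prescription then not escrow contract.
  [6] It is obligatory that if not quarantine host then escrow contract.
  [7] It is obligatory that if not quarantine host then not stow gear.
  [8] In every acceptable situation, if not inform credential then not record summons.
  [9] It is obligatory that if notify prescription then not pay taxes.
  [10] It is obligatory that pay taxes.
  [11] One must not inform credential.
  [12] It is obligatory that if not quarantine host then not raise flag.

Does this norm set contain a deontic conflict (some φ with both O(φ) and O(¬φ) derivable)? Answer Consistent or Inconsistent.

Consistent

Premise 1 is O(record_summons → forward_waiver), but O(record_summons) is not derivable from the premises, so it does not yield O(forward_waiver).
So O(forward_waiver) is not derivable, and the apparent clash with O(¬forward_waiver) does not arise.
A world satisfying every obligation exists (e.g. escrow_contract=false, flag_blueprint=false, forward_waiver=false, inform_credential=false, notify_prescription=false, pay_taxes=true, quarantine_host=true, raise_flag=false, record_summons=false, stow_gear=false, unfreeze_account=false); no atom is both obligatory and forbidden, so the set is consistent.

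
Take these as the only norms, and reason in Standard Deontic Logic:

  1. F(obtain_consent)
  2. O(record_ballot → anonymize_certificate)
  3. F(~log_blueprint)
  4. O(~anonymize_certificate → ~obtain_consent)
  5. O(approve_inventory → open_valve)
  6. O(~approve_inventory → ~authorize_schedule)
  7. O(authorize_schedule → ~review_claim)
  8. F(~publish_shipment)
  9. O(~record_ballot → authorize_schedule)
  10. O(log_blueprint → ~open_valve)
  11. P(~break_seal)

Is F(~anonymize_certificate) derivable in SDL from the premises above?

Premise 3, F(~log_blueprint), is equivalent to O(log_blueprint).
From O(log_blueprint) and premise 10, O(log_blueprint → ~open_valve), we obtain O(~open_valve).
The contrapositive of premise 5 (O(approve_inventory → open_valve)) is O(~open_valve → ~approve_inventory), and O(~open_valve) is already established, so O(~approve_inventory).
With premise 6, O(~approve_inventory → ~authorize_schedule), the K-axiom yields O(~authorize_schedule).
Premise 9, O(~record_ballot → authorize_schedule), contraposes to O(~authorize_schedule → record_ballot); with O(~authorize_schedule) we get O(record_ballot).
Premise 2 is O(record_ballot → anonymize_certificate); since O(record_ballot), deontic closure gives O(anonymize_certificate).
Premises 1, 4, 7, 8, 11 do not contribute to this derivation.
So O(anonymize_certificate) holds, i.e. F(~anonymize_certificate). The claim follows.

Yes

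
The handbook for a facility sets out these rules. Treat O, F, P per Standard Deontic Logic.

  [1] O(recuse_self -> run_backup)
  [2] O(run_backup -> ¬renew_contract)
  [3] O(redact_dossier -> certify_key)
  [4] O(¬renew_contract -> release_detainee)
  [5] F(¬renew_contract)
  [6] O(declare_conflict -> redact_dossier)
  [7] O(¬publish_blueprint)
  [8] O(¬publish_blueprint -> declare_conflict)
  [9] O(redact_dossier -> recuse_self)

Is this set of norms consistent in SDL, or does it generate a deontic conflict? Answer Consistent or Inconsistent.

Inconsistent

Premise 5, F(¬renew_contract), is equivalent to O(renew_contract).
The contrapositive of premise 2 (O(run_backup -> ¬renew_contract)) is O(renew_contract -> ¬run_backup), and O(renew_contract) is already established, so O(¬run_backup).
Premise 1, O(recuse_self -> run_backup), contraposes to O(¬run_backup -> ¬recuse_self); with O(¬run_backup) we get O(¬recuse_self).
Premise 9, O(redact_dossier -> recuse_self), contraposes to O(¬recuse_self -> ¬redact_dossier); with O(¬recuse_self) we get O(¬redact_dossier).
Premise 6 is O(declare_conflict -> redact_dossier); contrapositively O(¬redact_dossier -> ¬declare_conflict). Since O(¬redact_dossier) holds, K gives O(¬declare_conflict).
Premise 8, O(¬publish_blueprint -> declare_conflict), contraposes to O(¬declare_conflict -> publish_blueprint); with O(¬declare_conflict) we get O(publish_blueprint).
But premise 7 directly asserts O(¬publish_blueprint).
We now have both O(publish_blueprint) and O(¬publish_blueprint) — publish_blueprint is simultaneously obligatory and forbidden, violating the D-axiom.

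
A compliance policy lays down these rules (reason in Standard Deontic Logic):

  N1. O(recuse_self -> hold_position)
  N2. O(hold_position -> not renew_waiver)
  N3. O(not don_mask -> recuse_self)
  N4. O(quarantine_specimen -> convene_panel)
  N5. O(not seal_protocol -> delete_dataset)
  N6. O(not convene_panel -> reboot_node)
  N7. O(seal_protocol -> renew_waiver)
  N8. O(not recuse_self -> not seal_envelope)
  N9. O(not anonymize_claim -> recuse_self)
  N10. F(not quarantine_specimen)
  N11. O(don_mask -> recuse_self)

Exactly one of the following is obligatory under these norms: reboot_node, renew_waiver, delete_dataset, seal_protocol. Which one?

delete_dataset

Premises 3 and 11 are O(not don_mask -> recuse_self) and O(don_mask -> recuse_self); every ideal world satisfies not don_mask or don_mask, so in either case recuse_self holds — hence O(recuse_self).
From O(recuse_self) and premise 1, O(recuse_self -> hold_position), we obtain O(hold_position).
From O(hold_position) and premise 2, O(hold_position -> not renew_waiver), we obtain O(not renew_waiver).
Premise 7 is O(seal_protocol -> renew_waiver); contrapositively O(not renew_waiver -> not seal_protocol). Since O(not renew_waiver) holds, K gives O(not seal_protocol).
Premise 5 is O(not seal_protocol -> delete_dataset); since O(not seal_protocol), deontic closure gives O(delete_dataset).
So O(delete_dataset) holds — delete_dataset is obligatory. None of the other listed options is made obligatory by any chain of premises.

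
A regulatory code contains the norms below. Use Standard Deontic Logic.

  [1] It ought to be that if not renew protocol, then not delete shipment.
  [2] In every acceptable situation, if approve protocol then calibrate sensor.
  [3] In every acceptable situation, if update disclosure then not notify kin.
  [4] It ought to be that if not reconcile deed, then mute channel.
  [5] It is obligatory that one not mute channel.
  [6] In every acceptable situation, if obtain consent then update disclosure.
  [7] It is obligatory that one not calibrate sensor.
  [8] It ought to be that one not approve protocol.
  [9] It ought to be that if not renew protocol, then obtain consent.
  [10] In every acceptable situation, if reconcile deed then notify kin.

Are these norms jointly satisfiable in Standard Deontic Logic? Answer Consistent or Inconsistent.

Consistent

Premise 2 is O(approve_protocol → calibrate_sensor), but O(approve_protocol) is not derivable from the premises, so it does not yield O(calibrate_sensor).
So O(calibrate_sensor) is not derivable, and the apparent clash with O(¬calibrate_sensor) does not arise.
A world satisfying every obligation exists (e.g. approve_protocol=false, calibrate_sensor=false, delete_shipment=false, mute_channel=false, notify_kin=true, obtain_consent=false, reconcile_deed=true, renew_protocol=true, update_disclosure=false); no atom is both obligatory and forbidden, so the set is consistent.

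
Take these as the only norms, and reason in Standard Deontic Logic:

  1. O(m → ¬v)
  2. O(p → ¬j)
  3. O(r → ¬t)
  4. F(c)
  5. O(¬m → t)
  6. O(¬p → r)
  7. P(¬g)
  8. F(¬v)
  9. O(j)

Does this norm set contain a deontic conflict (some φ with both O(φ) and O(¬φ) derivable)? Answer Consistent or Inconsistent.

Inconsistent

Premise 8 is F(¬v), i.e. O(v).
Premise 1, O(m → ¬v), contraposes to O(v → ¬m); with O(v) we get O(¬m).
Premise 5 is O(¬m → t); since O(¬m), deontic closure gives O(t).
The contrapositive of premise 3 (O(r → ¬t)) is O(t → ¬r), and O(t) is already established, so O(¬r).
The contrapositive of premise 6 (O(¬p → r)) is O(¬r → p), and O(¬r) is already established, so O(p).
Premise 2 is O(p → ¬j); since O(p), deontic closure gives O(¬j).
However, premise 9 gives O(j).
We now have both O(¬j) and O(j) — j is simultaneously obligatory and forbidden, violating the D-axiom.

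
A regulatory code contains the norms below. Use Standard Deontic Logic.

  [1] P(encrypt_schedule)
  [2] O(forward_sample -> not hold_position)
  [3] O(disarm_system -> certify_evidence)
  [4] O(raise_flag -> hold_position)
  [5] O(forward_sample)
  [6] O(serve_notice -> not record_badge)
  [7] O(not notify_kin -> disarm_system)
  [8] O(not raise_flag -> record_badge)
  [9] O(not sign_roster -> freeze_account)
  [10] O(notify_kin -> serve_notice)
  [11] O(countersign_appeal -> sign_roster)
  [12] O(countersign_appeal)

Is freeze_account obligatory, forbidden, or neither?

Premise 9 is O(not sign_roster -> freeze_account), but O(not sign_roster) is not derivable from the premises, so it does not yield O(freeze_account).
No premise or chain of K-axiom applications forces O(freeze_account), and none forces O(not freeze_account). So freeze_account is neither obligatory nor forbidden under these norms.

Neither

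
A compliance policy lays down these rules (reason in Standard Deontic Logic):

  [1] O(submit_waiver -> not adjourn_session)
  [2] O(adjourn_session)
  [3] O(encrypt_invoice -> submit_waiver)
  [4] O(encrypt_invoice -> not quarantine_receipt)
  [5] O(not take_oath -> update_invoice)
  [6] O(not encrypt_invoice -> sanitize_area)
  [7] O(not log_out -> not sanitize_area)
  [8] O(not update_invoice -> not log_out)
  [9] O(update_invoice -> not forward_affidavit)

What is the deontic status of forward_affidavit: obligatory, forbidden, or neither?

From premise 2 we have O(adjourn_session).
Premise 1 is O(submit_waiver -> not adjourn_session); contrapositively O(adjourn_session -> not submit_waiver). Since O(adjourn_session) holds, K gives O(not submit_waiver).
Premise 3 is O(encrypt_invoice -> submit_waiver); contrapositively O(not submit_waiver -> not encrypt_invoice). Since O(not submit_waiver) holds, K gives O(not encrypt_invoice).
Premise 6 is O(not encrypt_invoice -> sanitize_area); since O(not encrypt_invoice), deontic closure gives O(sanitize_area).
Premise 7, O(not log_out -> not sanitize_area), contraposes to O(sanitize_area -> log_out); with O(sanitize_area) we get O(log_out).
Premise 8 is O(not update_invoice -> not log_out); contrapositively O(log_out -> update_invoice). Since O(log_out) holds, K gives O(update_invoice).
From O(update_invoice) and premise 9, O(update_invoice -> not forward_affidavit), we obtain O(not forward_affidavit).
Premises 4, 5 do not contribute to this derivation.
Thus O(not forward_affidavit), which is F(forward_affidavit): forward_affidavit is forbidden.

Forbidden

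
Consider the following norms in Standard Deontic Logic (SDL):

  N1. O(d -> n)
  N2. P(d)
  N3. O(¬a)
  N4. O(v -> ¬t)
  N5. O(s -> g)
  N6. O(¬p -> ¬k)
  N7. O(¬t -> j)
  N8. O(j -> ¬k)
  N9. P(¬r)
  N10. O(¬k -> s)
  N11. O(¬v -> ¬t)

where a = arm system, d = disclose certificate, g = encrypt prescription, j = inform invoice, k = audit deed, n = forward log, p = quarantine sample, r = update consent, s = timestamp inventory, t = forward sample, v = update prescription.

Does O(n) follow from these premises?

No

Premise 1 is O(d -> n), but O(d) is not derivable from the premises (the permission P(d) asserts only ¬O(¬d), not O(d)), so it does not yield O(n).
No other premise forces O(n). An ideal world satisfying every premise can still have n false, so O(n) is not derivable.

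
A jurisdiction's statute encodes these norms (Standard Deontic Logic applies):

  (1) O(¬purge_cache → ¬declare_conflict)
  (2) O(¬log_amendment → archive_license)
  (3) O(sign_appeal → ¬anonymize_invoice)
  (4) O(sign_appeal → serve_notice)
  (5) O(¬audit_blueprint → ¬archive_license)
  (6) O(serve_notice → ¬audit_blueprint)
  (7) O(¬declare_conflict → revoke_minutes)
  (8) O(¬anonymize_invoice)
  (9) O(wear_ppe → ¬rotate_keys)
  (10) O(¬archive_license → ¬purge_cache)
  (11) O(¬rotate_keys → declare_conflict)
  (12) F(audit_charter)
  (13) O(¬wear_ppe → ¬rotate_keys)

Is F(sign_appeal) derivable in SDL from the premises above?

Yes

By case analysis on wear_ppe: premise 9 gives O(wear_ppe → ¬rotate_keys) and premise 13 gives O(¬wear_ppe → ¬rotate_keys), so O(¬rotate_keys) either way.
From O(¬rotate_keys) and premise 11, O(¬rotate_keys → declare_conflict), we obtain O(declare_conflict).
The contrapositive of premise 1 (O(¬purge_cache → ¬declare_conflict)) is O(declare_conflict → purge_cache), and O(declare_conflict) is already established, so O(purge_cache).
The contrapositive of premise 10 (O(¬archive_license → ¬purge_cache)) is O(purge_cache → archive_license), and O(purge_cache) is already established, so O(archive_license).
The contrapositive of premise 5 (O(¬audit_blueprint → ¬archive_license)) is O(archive_license → audit_blueprint), and O(archive_license) is already established, so O(audit_blueprint).
The contrapositive of premise 6 (O(serve_notice → ¬audit_blueprint)) is O(audit_blueprint → ¬serve_notice), and O(audit_blueprint) is already established, so O(¬serve_notice).
The contrapositive of premise 4 (O(sign_appeal → serve_notice)) is O(¬serve_notice → ¬sign_appeal), and O(¬serve_notice) is already established, so O(¬sign_appeal).
Premises 2, 3, 7, 8, 12 do not contribute to this derivation.
So O(¬sign_appeal) holds, i.e. F(sign_appeal). The claim follows.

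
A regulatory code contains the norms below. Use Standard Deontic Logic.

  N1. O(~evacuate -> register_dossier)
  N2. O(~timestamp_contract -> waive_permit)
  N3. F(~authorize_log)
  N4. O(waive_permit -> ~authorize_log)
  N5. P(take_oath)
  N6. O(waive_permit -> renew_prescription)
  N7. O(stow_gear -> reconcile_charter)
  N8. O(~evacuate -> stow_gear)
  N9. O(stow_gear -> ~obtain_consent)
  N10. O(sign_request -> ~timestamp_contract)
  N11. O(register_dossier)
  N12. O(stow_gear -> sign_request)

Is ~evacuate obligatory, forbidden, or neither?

F(~authorize_log) at premise 3 means O(authorize_log).
The contrapositive of premise 4 (O(waive_permit -> ~authorize_log)) is O(authorize_log -> ~waive_permit), and O(authorize_log) is already established, so O(~waive_permit).
Premise 2 is O(~timestamp_contract -> waive_permit); contrapositively O(~waive_permit -> timestamp_contract). Since O(~waive_permit) holds, K gives O(timestamp_contract).
Premise 10 is O(sign_request -> ~timestamp_contract); contrapositively O(timestamp_contract -> ~sign_request). Since O(timestamp_contract) holds, K gives O(~sign_request).
Premise 12 is O(stow_gear -> sign_request); contrapositively O(~sign_request -> ~stow_gear). Since O(~sign_request) holds, K gives O(~stow_gear).
The contrapositive of premise 8 (O(~evacuate -> stow_gear)) is O(~stow_gear -> evacuate), and O(~stow_gear) is already established, so O(evacuate).
Premises 1, 5, 6, 7, 9, 11 do not contribute to this derivation.
Thus O(evacuate), which is F(~evacuate): ~evacuate is forbidden.

Forbidden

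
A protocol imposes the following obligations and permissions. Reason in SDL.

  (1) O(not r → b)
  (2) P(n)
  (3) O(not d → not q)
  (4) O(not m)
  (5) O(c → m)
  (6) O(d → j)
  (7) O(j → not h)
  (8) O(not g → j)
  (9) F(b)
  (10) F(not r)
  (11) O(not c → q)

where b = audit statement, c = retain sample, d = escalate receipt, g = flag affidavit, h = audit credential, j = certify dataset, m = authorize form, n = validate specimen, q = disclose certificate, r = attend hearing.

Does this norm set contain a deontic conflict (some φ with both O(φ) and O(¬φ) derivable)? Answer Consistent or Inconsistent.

Consistent

Premise 1 is O(not r → b), but O(not r) is not derivable from the premises, so it does not yield O(b).
So O(b) is not derivable, and the apparent clash with O(not b) does not arise.
A world satisfying every obligation exists (e.g. b=false, c=false, d=true, g=false, h=false, j=true, m=false, n=false, q=true, r=true); no atom is both obligatory and forbidden, so the set is consistent.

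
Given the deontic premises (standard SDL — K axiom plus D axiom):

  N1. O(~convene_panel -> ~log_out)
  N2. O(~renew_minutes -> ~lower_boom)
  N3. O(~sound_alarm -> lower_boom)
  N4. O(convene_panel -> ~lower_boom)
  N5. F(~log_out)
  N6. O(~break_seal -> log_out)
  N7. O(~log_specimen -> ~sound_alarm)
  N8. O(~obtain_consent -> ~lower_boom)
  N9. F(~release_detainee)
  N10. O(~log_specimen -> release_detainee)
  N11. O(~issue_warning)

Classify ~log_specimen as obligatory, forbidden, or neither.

Forbidden

F(~log_out) at premise 5 means O(log_out).
Premise 1, O(~convene_panel -> ~log_out), contraposes to O(log_out -> convene_panel); with O(log_out) we get O(convene_panel).
From O(convene_panel) and premise 4, O(convene_panel -> ~lower_boom), we obtain O(~lower_boom).
Premise 3, O(~sound_alarm -> lower_boom), contraposes to O(~lower_boom -> sound_alarm); with O(~lower_boom) we get O(sound_alarm).
Premise 7 is O(~log_specimen -> ~sound_alarm); contrapositively O(sound_alarm -> log_specimen). Since O(sound_alarm) holds, K gives O(log_specimen).
Premises 2, 6, 8, 9, 10, 11 do not contribute to this derivation.
Thus O(log_specimen), which is F(~log_specimen): ~log_specimen is forbidden.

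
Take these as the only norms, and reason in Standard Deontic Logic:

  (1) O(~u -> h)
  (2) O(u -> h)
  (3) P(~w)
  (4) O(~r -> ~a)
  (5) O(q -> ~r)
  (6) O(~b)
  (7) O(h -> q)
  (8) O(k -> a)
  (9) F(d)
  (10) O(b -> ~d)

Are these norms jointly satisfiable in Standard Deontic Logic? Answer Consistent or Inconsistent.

Consistent

Premise 10 is O(b -> ~d); even if O(~d) held, inferring O(b) would be affirming the consequent — invalid.
So O(b) is not derivable, and the apparent clash with O(~b) does not arise.
A world satisfying every obligation exists (e.g. a=false, b=false, d=false, h=true, k=false, q=true, r=false, u=false, w=false); no atom is both obligatory and forbidden, so the set is consistent.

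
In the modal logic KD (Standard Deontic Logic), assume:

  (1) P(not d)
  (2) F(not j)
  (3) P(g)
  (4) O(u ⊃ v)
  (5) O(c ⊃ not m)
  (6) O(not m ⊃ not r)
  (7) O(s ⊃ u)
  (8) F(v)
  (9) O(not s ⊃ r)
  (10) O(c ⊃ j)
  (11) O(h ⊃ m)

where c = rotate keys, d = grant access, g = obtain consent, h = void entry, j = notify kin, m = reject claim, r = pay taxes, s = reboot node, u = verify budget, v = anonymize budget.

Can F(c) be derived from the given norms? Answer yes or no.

Yes

Premise 8, F(v), is equivalent to O(not v).
Premise 4 is O(u ⊃ v); contrapositively O(not v ⊃ not u). Since O(not v) holds, K gives O(not u).
The contrapositive of premise 7 (O(s ⊃ u)) is O(not u ⊃ not s), and O(not u) is already established, so O(not s).
With premise 9, O(not s ⊃ r), the K-axiom yields O(r).
Premise 6 is O(not m ⊃ not r); contrapositively O(r ⊃ m). Since O(r) holds, K gives O(m).
Premise 5, O(c ⊃ not m), contraposes to O(m ⊃ not c); with O(m) we get O(not c).
Premises 1, 2, 3, 10, 11 do not contribute to this derivation.
So O(not c) holds, i.e. F(c). The claim follows.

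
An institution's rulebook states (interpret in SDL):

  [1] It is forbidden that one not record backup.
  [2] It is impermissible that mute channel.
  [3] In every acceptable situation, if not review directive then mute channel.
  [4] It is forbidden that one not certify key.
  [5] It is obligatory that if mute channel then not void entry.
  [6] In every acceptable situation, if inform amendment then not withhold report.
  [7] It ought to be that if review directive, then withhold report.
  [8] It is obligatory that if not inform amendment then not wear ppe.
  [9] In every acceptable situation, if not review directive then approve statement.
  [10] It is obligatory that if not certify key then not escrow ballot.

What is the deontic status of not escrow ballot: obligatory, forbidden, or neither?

Neither

Premise 10 is O(¬certify_key → ¬escrow_ballot), but O(¬certify_key) is not derivable from the premises, so it does not yield O(¬escrow_ballot).
No premise or chain of K-axiom applications forces O(¬escrow_ballot), and none forces O(escrow_ballot). So ¬escrow_ballot is neither obligatory nor forbidden under these norms.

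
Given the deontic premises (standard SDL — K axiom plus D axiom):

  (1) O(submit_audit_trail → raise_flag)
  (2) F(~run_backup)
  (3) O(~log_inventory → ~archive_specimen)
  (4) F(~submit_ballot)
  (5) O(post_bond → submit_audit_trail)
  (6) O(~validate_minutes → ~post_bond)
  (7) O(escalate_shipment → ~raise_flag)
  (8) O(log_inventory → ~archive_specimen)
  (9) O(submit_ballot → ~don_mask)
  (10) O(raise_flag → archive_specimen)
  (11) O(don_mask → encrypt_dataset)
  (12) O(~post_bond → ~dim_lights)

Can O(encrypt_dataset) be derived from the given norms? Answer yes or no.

No

Premise 11 is O(don_mask → encrypt_dataset), but O(don_mask) is not derivable from the premises, so it does not yield O(encrypt_dataset).
No other premise forces O(encrypt_dataset). An ideal world satisfying every premise can still have encrypt_dataset false, so O(encrypt_dataset) is not derivable.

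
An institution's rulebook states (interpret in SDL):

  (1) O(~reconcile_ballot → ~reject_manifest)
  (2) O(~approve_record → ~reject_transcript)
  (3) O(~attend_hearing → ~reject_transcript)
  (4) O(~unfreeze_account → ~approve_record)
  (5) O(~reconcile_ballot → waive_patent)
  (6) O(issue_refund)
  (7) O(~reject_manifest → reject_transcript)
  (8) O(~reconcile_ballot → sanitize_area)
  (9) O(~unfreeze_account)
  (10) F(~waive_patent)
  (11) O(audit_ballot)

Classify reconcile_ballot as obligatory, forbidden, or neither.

From premise 9 we have O(~unfreeze_account).
With premise 4, O(~unfreeze_account → ~approve_record), the K-axiom yields O(~approve_record).
Premise 2 is O(~approve_record → ~reject_transcript); since O(~approve_record), deontic closure gives O(~reject_transcript).
Premise 7, O(~reject_manifest → reject_transcript), contraposes to O(~reject_transcript → reject_manifest); with O(~reject_transcript) we get O(reject_manifest).
Premise 1, O(~reconcile_ballot → ~reject_manifest), contraposes to O(reject_manifest → reconcile_ballot); with O(reject_manifest) we get O(reconcile_ballot).
Premises 3, 5, 6, 8, 10, 11 do not contribute to this derivation.
Hence reconcile_ballot is obligatory.

Obligatory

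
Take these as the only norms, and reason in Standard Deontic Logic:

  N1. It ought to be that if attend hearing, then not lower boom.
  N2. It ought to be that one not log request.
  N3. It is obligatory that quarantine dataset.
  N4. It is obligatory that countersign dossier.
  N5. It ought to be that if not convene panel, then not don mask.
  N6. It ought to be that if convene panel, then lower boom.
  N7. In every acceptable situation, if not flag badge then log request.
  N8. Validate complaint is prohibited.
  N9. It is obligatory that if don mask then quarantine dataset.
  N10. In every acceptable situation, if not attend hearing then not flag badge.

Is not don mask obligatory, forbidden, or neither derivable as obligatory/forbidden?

Premise 2 states O(¬log_request) outright.
The contrapositive of premise 7 (O(¬flag_badge → log_request)) is O(¬log_request → flag_badge), and O(¬log_request) is already established, so O(flag_badge).
The contrapositive of premise 10 (O(¬attend_hearing → ¬flag_badge)) is O(flag_badge → attend_hearing), and O(flag_badge) is already established, so O(attend_hearing).
Premise 1 is O(attend_hearing → ¬lower_boom); since O(attend_hearing), deontic closure gives O(¬lower_boom).
Premise 6 is O(convene_panel → lower_boom); contrapositively O(¬lower_boom → ¬convene_panel). Since O(¬lower_boom) holds, K gives O(¬convene_panel).
From O(¬convene_panel) and premise 5, O(¬convene_panel → ¬don_mask), we obtain O(¬don_mask).
Premises 3, 4, 8, 9 do not contribute to this derivation.
Hence ¬don_mask is obligatory.

Obligatory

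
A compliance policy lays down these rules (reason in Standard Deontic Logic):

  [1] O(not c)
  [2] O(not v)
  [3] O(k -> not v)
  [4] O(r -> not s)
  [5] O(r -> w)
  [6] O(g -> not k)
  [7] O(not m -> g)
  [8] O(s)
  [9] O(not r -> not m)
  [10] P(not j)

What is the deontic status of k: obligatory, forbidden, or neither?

Premise 8 states O(s) outright.
Premise 4 is O(r -> not s); contrapositively O(s -> not r). Since O(s) holds, K gives O(not r).
From O(not r) and premise 9, O(not r -> not m), we obtain O(not m).
Applying K to premise 7 (O(not m -> g)) and O(not m) yields O(g).
Applying K to premise 6 (O(g -> not k)) and O(g) yields O(not k).
Premises 1, 2, 3, 5, 10 do not contribute to this derivation.
Thus O(not k), which is F(k): k is forbidden.

Forbidden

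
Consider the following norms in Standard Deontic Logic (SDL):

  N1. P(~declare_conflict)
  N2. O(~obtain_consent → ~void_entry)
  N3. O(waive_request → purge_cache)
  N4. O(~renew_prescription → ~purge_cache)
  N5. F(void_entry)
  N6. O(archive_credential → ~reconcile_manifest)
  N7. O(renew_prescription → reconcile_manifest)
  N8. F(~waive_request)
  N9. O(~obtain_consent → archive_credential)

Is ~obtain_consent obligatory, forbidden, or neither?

Forbidden

F(~waive_request) at premise 8 means O(waive_request).
Applying K to premise 3 (O(waive_request → purge_cache)) and O(waive_request) yields O(purge_cache).
Premise 4, O(~renew_prescription → ~purge_cache), contraposes to O(purge_cache → renew_prescription); with O(purge_cache) we get O(renew_prescription).
From O(renew_prescription) and premise 7, O(renew_prescription → reconcile_manifest), we obtain O(reconcile_manifest).
Premise 6 is O(archive_credential → ~reconcile_manifest); contrapositively O(reconcile_manifest → ~archive_credential). Since O(reconcile_manifest) holds, K gives O(~archive_credential).
Premise 9, O(~obtain_consent → archive_credential), contraposes to O(~archive_credential → obtain_consent); with O(~archive_credential) we get O(obtain_consent).
Premises 1, 2, 5 do not contribute to this derivation.
Thus O(obtain_consent), which is F(~obtain_consent): ~obtain_consent is forbidden.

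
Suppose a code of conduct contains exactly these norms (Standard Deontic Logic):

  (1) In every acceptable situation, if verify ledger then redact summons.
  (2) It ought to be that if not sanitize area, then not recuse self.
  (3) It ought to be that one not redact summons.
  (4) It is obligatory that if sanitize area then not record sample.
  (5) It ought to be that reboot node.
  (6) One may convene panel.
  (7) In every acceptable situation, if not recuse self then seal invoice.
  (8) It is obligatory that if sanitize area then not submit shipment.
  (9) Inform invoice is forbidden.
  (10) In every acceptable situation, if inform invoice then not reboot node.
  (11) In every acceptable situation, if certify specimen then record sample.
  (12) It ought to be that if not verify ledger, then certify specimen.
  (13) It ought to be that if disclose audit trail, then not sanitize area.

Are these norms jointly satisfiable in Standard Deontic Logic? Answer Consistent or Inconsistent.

Premise 10 is O(inform_invoice → ¬reboot_node), but O(inform_invoice) is not derivable from the premises, so it does not yield O(¬reboot_node).
So O(¬reboot_node) is not derivable, and the apparent clash with O(reboot_node) does not arise.
A world satisfying every obligation exists (e.g. certify_specimen=true, convene_panel=false, disclose_audit_trail=false, inform_invoice=false, reboot_node=true, record_sample=true, recuse_self=false, redact_summons=false, sanitize_area=false, seal_invoice=true, submit_shipment=false, verify_ledger=false); no atom is both obligatory and forbidden, so the set is consistent.

Consistent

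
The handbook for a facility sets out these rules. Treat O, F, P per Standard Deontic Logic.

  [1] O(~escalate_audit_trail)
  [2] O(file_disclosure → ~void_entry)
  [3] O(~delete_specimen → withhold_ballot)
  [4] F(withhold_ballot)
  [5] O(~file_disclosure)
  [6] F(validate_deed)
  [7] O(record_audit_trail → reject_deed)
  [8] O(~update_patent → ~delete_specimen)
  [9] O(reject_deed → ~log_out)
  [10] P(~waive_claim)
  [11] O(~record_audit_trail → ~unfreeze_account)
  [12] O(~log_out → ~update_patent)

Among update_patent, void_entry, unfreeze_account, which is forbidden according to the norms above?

unfreeze_account

F(withhold_ballot) at premise 4 means O(~withhold_ballot).
Premise 3 is O(~delete_specimen → withhold_ballot); contrapositively O(~withhold_ballot → delete_specimen). Since O(~withhold_ballot) holds, K gives O(delete_specimen).
Premise 8, O(~update_patent → ~delete_specimen), contraposes to O(delete_specimen → update_patent); with O(delete_specimen) we get O(update_patent).
Premise 12 is O(~log_out → ~update_patent); contrapositively O(update_patent → log_out). Since O(update_patent) holds, K gives O(log_out).
The contrapositive of premise 9 (O(reject_deed → ~log_out)) is O(log_out → ~reject_deed), and O(log_out) is already established, so O(~reject_deed).
Premise 7 is O(record_audit_trail → reject_deed); contrapositively O(~reject_deed → ~record_audit_trail). Since O(~reject_deed) holds, K gives O(~record_audit_trail).
Applying K to premise 11 (O(~record_audit_trail → ~unfreeze_account)) and O(~record_audit_trail) yields O(~unfreeze_account).
So O(~unfreeze_account) holds, i.e. unfreeze_account is forbidden. None of the other listed options is forbidden under the premises.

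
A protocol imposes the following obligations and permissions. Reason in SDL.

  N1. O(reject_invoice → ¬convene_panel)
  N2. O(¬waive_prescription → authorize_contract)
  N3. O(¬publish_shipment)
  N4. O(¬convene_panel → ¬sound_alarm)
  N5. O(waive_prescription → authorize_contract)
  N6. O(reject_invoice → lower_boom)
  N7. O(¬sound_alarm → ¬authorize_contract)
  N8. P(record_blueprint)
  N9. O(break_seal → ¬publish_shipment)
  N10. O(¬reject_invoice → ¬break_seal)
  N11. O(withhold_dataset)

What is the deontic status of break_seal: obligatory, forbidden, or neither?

Forbidden

Premises 5 and 2 are O(waive_prescription → authorize_contract) and O(¬waive_prescription → authorize_contract); every ideal world satisfies waive_prescription or ¬waive_prescription, so in either case authorize_contract holds — hence O(authorize_contract).
The contrapositive of premise 7 (O(¬sound_alarm → ¬authorize_contract)) is O(authorize_contract → sound_alarm), and O(authorize_contract) is already established, so O(sound_alarm).
The contrapositive of premise 4 (O(¬convene_panel → ¬sound_alarm)) is O(sound_alarm → convene_panel), and O(sound_alarm) is already established, so O(convene_panel).
The contrapositive of premise 1 (O(reject_invoice → ¬convene_panel)) is O(convene_panel → ¬reject_invoice), and O(convene_panel) is already established, so O(¬reject_invoice).
Premise 10 is O(¬reject_invoice → ¬break_seal); since O(¬reject_invoice), deontic closure gives O(¬break_seal).
Premises 3, 6, 8, 9, 11 do not contribute to this derivation.
Thus O(¬break_seal), which is F(break_seal): break_seal is forbidden.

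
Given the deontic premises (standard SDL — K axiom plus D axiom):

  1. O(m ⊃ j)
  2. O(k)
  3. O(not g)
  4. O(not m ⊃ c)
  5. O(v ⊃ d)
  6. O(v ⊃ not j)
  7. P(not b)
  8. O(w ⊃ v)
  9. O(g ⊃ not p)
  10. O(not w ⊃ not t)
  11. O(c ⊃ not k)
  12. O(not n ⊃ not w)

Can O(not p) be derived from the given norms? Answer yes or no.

No

Premise 9 is O(g ⊃ not p), but O(g) is not derivable from the premises, so it does not yield O(not p).
No other premise forces O(not p). An ideal world satisfying every premise can still have not p false, so O(not p) is not derivable.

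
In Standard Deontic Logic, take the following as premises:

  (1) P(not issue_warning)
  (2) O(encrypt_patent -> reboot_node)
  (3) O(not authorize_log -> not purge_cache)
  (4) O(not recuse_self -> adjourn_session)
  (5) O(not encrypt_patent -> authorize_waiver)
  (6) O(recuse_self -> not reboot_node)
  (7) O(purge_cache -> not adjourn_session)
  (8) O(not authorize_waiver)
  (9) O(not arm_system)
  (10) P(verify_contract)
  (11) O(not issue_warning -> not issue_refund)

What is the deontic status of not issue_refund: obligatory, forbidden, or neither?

Neither

Premise 11 is O(not issue_warning -> not issue_refund), but O(not issue_warning) is not derivable from the premises (the permission P(not issue_warning) asserts only not O(issue_warning), not O(not issue_warning)), so it does not yield O(not issue_refund).
No premise or chain of K-axiom applications forces O(not issue_refund), and none forces O(issue_refund). So not issue_refund is neither obligatory nor forbidden under these norms.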